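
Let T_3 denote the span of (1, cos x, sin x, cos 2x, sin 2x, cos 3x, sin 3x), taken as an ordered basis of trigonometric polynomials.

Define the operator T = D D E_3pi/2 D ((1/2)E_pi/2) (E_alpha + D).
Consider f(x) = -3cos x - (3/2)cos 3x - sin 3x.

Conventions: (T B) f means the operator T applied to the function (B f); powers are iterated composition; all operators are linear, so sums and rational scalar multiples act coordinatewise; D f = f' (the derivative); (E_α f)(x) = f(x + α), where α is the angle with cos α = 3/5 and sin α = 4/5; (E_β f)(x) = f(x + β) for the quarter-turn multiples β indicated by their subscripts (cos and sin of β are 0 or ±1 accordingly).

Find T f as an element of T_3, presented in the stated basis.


E_alpha f = -(9/5)cos x + (12/5)sin x + (263/250)cos 3x + (183/125)sin 3x
D f = 3sin x - 3cos 3x + (9/2)sin 3x
(E_alpha + D) f = -(9/5)cos x + (27/5)sin x - (487/250)cos 3x + (1491/250)sin 3x
E_pi/2 (E_alpha + D) f = (27/5)cos x + (9/5)sin x - (1491/250)cos 3x - (487/250)sin 3x
((1/2)E_pi/2) (E_alpha + D) f = (27/10)cos x + (9/10)sin x - (1491/500)cos 3x - (487/500)sin 3x
D ((1/2)E_pi/2) (E_alpha + D) f = (9/10)cos x - (27/10)sin x - (1461/500)cos 3x + (4473/500)sin 3x
E_3pi/2 D ((1/2)E_pi/2) (E_alpha + D) f = (27/10)cos x + (9/10)sin x + (4473/500)cos 3x + (1461/500)sin 3x
D (E_3pi/2 D ((1/2)E_pi/2) (E_alpha + D)) f = (9/10)cos x - (27/10)sin x + (4383/500)cos 3x - (13419/500)sin 3x
D D (E_3pi/2 D ((1/2)E_pi/2) (E_alpha + D)) f = -(27/10)cos x - (9/10)sin x - (40257/500)cos 3x - (13149/500)sin 3x

the image equals g(x) = -(27/10)cos x - (9/10)sin x - (40257/500)cos 3x - (13149/500)sin 3x


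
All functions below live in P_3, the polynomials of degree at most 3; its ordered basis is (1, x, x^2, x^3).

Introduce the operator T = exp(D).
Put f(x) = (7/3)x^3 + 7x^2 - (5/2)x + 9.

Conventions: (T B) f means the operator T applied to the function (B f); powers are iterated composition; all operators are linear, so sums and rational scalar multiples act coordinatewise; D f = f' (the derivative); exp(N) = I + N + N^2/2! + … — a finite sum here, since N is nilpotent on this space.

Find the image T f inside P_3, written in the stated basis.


order-1 term: 7x^2 + 14x - 5/2
order-2 term: 7x + 7
order-3 term: 7/3
the series for exp(D) f terminates at order 3
exp(D) f = (7/3)x^3 + 14x^2 + (37/2)x + 95/6

g(x) = (7/3)x^3 + 14x^2 + (37/2)x + 95/6


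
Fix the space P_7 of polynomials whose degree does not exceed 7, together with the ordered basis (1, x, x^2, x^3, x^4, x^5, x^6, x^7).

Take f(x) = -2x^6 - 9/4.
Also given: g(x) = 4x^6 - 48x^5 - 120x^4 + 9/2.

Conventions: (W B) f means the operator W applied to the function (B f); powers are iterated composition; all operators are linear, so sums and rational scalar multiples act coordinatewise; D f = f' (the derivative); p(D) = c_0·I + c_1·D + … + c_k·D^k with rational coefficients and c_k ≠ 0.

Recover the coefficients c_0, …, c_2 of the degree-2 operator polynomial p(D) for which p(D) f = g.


p(D) = -2·I + 4·D + 2·D^2, i.e. c_0 = -2, c_1 = 4, c_2 = 2

D^0 f = -2x^6 - 9/4
D^1 f = -12x^5
D^2 f = -60x^4
matching coefficients of g against c_0 f + c_1 Df + … from the top degree down determines the c_i
solution: c_0 = -2, c_1 = 4, c_2 = 2


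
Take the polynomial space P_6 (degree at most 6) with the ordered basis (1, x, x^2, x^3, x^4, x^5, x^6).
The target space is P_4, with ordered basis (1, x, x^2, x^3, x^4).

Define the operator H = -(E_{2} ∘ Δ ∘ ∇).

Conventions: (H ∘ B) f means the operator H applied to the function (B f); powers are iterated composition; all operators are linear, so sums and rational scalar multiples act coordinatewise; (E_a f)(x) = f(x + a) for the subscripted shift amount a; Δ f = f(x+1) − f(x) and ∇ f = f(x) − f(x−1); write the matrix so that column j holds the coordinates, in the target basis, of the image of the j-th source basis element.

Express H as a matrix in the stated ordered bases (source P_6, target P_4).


the matrix is [[0, 0, -2, -12, -50, -180, -602]; [0, 0, 0, -6, -48, -250, -1080]; [0, 0, 0, 0, -12, -120, -750]; [0, 0, 0, 0, 0, -20, -240]; [0, 0, 0, 0, 0, 0, -30]] (rows listed top to bottom)

image of 1: 0
image of x: 0
image of x^2: -2
image of x^3: -6x - 12
image of x^4: -12x^2 - 48x - 50
image of x^5: -20x^3 - 120x^2 - 250x - 180
image of x^6: -30x^4 - 240x^3 - 750x^2 - 1080x - 602
each image's coordinates form column j of the matrix


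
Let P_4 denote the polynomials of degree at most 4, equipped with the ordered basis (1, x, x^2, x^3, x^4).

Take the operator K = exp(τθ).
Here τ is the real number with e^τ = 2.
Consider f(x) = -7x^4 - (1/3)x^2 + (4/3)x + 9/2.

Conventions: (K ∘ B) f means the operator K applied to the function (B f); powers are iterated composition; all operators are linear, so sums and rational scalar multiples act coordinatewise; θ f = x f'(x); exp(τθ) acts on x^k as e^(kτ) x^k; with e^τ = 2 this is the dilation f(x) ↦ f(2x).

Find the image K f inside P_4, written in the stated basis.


the result is g(x) = -112x^4 - (4/3)x^2 + (8/3)x + 9/2

exp(τθ) x^k = e^(kτ) x^k; with e^τ = 2 this sends x^k to 2^k x^k
x ↦ 2 x
x^2 ↦ 4 x^2
x^4 ↦ 16 x^4
applying this coordinatewise to f: exp(τθ) f = -112x^4 - (4/3)x^2 + (8/3)x + 9/2


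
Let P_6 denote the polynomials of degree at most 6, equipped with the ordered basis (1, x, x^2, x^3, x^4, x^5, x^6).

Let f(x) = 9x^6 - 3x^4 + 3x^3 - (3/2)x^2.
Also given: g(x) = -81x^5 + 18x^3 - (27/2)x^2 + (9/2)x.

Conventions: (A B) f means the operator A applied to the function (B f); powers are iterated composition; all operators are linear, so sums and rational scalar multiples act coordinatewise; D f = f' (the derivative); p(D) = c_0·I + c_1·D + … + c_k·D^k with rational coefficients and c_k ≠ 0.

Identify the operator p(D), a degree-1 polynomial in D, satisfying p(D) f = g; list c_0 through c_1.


D^0 f = 9x^6 - 3x^4 + 3x^3 - (3/2)x^2
D^1 f = 54x^5 - 12x^3 + 9x^2 - 3x
matching coefficients of g against c_0 f + c_1 Df + … from the top degree down determines the c_i
solution: c_0 = 0, c_1 = -3/2

p(D) = -(3/2)·D, i.e. c_0 = 0, c_1 = -3/2


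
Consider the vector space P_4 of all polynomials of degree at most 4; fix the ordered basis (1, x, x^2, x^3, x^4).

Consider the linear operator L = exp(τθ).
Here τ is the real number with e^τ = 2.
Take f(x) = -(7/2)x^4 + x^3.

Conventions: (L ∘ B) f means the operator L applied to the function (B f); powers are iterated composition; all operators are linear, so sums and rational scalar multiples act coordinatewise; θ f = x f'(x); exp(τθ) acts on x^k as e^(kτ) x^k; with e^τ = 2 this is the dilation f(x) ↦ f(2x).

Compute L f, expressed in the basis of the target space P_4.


exp(τθ) x^k = e^(kτ) x^k; with e^τ = 2 this sends x^k to 2^k x^k
x^3 ↦ 8 x^3
x^4 ↦ 16 x^4
applying this coordinatewise to f: exp(τθ) f = -56x^4 + 8x^3

the result is g(x) = -56x^4 + 8x^3


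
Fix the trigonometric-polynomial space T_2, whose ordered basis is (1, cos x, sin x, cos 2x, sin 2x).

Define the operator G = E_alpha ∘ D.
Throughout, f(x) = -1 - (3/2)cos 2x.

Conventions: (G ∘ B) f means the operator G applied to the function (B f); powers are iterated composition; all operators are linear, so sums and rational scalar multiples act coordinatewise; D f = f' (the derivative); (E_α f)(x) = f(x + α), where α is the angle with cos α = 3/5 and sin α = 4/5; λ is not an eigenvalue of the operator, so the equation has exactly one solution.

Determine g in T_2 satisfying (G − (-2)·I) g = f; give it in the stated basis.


g(x) = -1/2 - (3/8)cos 2x + (21/8)sin 2x

write g with unknown coordinates in the stated basis and equate coefficients in (G − (-2)·I) g = f
solving from the highest basis element down gives g = -1/2 - (3/8)cos 2x + (21/8)sin 2x
check: G g = -(3/4)cos 2x - (21/4)sin 2x
so G g − (-2)·g = -1 - (3/2)cos 2x = f ✓


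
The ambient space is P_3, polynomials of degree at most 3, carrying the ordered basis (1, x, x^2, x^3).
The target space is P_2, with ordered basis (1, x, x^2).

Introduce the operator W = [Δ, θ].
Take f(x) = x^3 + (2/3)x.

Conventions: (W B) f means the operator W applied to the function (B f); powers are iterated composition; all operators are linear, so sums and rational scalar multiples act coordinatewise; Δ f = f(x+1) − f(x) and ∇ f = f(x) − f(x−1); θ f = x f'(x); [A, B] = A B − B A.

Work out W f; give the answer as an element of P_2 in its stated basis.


θ f = 3x^3 + (2/3)x
Δ θ f = 9x^2 + 9x + 11/3
Δ f = 3x^2 + 3x + 5/3
θ Δ f = 6x^2 + 3x
[Δ, θ] f = 3x^2 + 6x + 11/3

the result is g(x) = 3x^2 + 6x + 11/3


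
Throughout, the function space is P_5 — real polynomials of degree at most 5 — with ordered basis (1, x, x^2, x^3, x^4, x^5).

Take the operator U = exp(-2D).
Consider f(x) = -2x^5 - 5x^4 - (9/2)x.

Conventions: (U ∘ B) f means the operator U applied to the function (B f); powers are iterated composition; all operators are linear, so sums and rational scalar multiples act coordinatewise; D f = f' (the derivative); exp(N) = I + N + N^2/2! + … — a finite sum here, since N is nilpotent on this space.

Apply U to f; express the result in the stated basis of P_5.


order-1 term: 20x^4 + 40x^3 + 9
order-2 term: -80x^3 - 120x^2
order-3 term: 160x^2 + 160x
order-4 term: -160x - 80
order-5 term: 64
the series for exp(-2D) f terminates at order 5
exp(-2D) f = -2x^5 + 15x^4 - 40x^3 + 40x^2 - (9/2)x - 7

the image equals g(x) = -2x^5 + 15x^4 - 40x^3 + 40x^2 - (9/2)x - 7


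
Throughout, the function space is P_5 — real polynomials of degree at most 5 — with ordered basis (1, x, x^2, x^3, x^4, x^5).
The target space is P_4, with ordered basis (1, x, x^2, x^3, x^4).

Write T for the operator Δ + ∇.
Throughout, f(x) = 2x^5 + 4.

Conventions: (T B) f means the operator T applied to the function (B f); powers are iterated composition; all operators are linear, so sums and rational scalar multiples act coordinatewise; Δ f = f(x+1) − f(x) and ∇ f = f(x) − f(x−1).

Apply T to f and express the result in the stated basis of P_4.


the result is g(x) = 20x^4 + 40x^2 + 4

Δ f = 10x^4 + 20x^3 + 20x^2 + 10x + 2
∇ f = 10x^4 - 20x^3 + 20x^2 - 10x + 2
(Δ + ∇) f = 20x^4 + 40x^2 + 4


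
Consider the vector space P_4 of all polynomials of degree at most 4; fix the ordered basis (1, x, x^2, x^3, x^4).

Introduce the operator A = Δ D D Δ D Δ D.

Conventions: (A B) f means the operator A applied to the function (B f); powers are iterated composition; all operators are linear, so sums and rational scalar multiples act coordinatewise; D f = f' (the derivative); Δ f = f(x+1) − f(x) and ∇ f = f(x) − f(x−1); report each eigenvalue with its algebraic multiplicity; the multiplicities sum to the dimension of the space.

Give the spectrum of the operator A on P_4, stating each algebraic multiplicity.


λ = 0 (multiplicity 5)

image of 1: 0
image of x: 0
image of x^2: 0
image of x^3: 0
image of x^4: 0
the matrix is upper triangular; its diagonal is (0, 0, 0, 0, 0)
for a triangular matrix the eigenvalues are the diagonal entries, with algebraic multiplicity their repetition count


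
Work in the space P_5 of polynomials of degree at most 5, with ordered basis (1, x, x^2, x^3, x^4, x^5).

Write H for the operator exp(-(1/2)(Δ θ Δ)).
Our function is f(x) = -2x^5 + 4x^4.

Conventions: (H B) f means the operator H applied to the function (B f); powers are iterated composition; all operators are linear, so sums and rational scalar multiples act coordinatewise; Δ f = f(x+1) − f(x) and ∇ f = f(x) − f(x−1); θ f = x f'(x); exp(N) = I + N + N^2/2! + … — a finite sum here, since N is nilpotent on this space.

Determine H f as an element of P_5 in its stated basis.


the image equals g(x) = -2x^5 + 4x^4 + 80x^3 + 138x^2 - 150x - 230

order-1 term: 80x^3 + 138x^2 + 90x + 19
order-2 term: -240x - 249
the series for exp(-(1/2)(Δ θ Δ)) f terminates at order 2
exp(-(1/2)(Δ θ Δ)) f = -2x^5 + 4x^4 + 80x^3 + 138x^2 - 150x - 230


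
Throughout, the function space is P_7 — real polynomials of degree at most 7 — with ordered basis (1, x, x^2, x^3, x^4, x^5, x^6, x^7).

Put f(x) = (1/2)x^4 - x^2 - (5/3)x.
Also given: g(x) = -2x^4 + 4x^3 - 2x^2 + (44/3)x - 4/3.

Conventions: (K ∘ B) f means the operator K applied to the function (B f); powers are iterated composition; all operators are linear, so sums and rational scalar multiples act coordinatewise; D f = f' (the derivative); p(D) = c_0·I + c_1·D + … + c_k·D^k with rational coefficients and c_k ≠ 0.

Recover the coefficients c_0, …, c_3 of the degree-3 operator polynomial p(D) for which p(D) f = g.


D^0 f = (1/2)x^4 - x^2 - (5/3)x
D^1 f = 2x^3 - 2x - 5/3
D^2 f = 6x^2 - 2
D^3 f = 12x
matching coefficients of g against c_0 f + c_1 Df + … from the top degree down determines the c_i
solution: c_0 = -4, c_1 = 2, c_2 = -1, c_3 = 1

c_0 = -4, c_1 = 2, c_2 = -1, c_3 = 1


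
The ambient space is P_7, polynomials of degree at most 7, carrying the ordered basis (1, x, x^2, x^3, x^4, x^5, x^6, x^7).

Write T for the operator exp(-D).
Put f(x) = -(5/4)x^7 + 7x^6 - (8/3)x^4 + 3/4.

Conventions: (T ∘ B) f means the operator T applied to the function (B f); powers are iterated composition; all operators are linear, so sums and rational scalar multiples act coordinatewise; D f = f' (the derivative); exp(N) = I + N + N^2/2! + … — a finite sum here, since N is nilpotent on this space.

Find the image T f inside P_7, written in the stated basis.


g(x) = -(5/4)x^7 + (63/4)x^6 - (273/4)x^5 + (1753/12)x^4 - (2077/12)x^3 + (461/4)x^2 - (481/12)x + 19/3

order-1 term: (35/4)x^6 - 42x^5 + (32/3)x^3
order-2 term: -(105/4)x^5 + 105x^4 - 16x^2
order-3 term: (175/4)x^4 - 140x^3 + (32/3)x
order-4 term: -(175/4)x^3 + 105x^2 - 8/3
order-5 term: (105/4)x^2 - 42x
order-6 term: -(35/4)x + 7
order-7 term: 5/4
the series for exp(-D) f terminates at order 7
exp(-D) f = -(5/4)x^7 + (63/4)x^6 - (273/4)x^5 + (1753/12)x^4 - (2077/12)x^3 + (461/4)x^2 - (481/12)x + 19/3


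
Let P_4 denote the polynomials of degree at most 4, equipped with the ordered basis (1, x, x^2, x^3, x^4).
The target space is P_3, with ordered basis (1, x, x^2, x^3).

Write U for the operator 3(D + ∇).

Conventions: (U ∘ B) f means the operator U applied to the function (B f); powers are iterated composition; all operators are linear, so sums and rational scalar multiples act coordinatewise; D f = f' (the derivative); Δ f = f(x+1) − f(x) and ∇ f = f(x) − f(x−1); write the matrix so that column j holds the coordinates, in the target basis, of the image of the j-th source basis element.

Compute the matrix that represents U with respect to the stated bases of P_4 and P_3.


image of 1: 0
image of x: 6
image of x^2: 12x - 3
image of x^3: 18x^2 - 9x + 3
image of x^4: 24x^3 - 18x^2 + 12x - 3
each image's coordinates form column j of the matrix

the matrix is [[0, 6, -3, 3, -3]; [0, 0, 12, -9, 12]; [0, 0, 0, 18, -18]; [0, 0, 0, 0, 24]] (rows listed top to bottom)


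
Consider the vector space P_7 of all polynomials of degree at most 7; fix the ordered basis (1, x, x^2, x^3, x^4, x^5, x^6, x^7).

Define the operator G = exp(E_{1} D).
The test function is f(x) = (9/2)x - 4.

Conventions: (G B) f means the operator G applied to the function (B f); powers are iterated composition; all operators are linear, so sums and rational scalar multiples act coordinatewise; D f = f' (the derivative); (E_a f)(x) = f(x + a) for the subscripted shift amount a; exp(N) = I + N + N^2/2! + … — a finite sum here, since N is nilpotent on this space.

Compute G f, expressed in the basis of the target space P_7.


order-1 term: 9/2
the series for exp(E_{1} D) f terminates at order 1
exp(E_{1} D) f = (9/2)x + 1/2

the image equals g(x) = (9/2)x + 1/2


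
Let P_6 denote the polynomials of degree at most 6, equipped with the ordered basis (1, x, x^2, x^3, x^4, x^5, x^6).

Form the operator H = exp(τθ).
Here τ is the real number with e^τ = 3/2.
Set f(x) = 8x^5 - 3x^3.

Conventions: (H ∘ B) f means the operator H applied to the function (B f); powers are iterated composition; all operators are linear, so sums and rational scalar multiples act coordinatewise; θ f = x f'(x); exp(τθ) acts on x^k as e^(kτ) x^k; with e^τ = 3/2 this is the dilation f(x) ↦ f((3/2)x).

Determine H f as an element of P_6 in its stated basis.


exp(τθ) x^k = e^(kτ) x^k; with e^τ = 3/2 this sends x^k to (3/2)^k x^k
x^3 ↦ 27/8 x^3
x^5 ↦ 243/32 x^5
applying this coordinatewise to f: exp(τθ) f = (243/4)x^5 - (81/8)x^3

the result is g(x) = (243/4)x^5 - (81/8)x^3


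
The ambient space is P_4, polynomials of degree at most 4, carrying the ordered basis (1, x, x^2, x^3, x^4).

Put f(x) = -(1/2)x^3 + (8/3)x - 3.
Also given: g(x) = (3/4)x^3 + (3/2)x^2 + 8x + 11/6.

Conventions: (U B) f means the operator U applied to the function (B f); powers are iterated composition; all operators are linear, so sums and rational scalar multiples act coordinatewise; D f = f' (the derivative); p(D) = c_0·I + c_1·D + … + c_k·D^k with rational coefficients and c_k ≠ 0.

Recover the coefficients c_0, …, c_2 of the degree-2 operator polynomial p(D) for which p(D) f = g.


p(D) = -(3/2)·I − D − 4·D^2, i.e. c_0 = -3/2, c_1 = -1, c_2 = -4

D^0 f = -(1/2)x^3 + (8/3)x - 3
D^1 f = -(3/2)x^2 + 8/3
D^2 f = -3x
matching coefficients of g against c_0 f + c_1 Df + … from the top degree down determines the c_i
solution: c_0 = -3/2, c_1 = -1, c_2 = -4


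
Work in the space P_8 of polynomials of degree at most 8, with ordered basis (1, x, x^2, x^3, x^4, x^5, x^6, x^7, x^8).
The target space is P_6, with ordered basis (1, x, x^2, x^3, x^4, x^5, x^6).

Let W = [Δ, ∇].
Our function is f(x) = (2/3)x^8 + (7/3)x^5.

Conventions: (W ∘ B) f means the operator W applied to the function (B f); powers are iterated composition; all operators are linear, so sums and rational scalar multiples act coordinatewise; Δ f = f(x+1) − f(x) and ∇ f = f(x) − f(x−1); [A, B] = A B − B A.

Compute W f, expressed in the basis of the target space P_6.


∇ f = (16/3)x^7 - (56/3)x^6 + (112/3)x^5 - 35x^4 + 14x^3 + (14/3)x^2 - (19/3)x + 5/3
Δ ∇ f = (112/3)x^6 + (280/3)x^4 + (140/3)x^3 + (112/3)x^2 + (70/3)x + 4/3
Δ f = (16/3)x^7 + (56/3)x^6 + (112/3)x^5 + (175/3)x^4 + (182/3)x^3 + 42x^2 + 17x + 3
∇ Δ f = (112/3)x^6 + (280/3)x^4 + (140/3)x^3 + (112/3)x^2 + (70/3)x + 4/3
[Δ, ∇] f = 0

g(x) = 0


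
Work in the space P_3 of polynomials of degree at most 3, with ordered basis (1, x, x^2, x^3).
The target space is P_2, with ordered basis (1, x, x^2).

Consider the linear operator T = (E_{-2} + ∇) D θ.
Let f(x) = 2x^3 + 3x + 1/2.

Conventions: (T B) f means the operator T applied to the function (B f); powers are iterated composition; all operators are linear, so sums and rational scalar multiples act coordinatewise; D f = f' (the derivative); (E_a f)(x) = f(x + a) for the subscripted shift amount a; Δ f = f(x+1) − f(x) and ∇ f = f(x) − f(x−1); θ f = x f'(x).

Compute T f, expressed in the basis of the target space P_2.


the result is g(x) = 18x^2 - 36x + 57

θ f = 6x^3 + 3x
D θ f = 18x^2 + 3
E_{-2} (D θ) f = 18x^2 - 72x + 75
∇ (D θ) f = 36x - 18
(E_{-2} + ∇) (D θ) f = 18x^2 - 36x + 57


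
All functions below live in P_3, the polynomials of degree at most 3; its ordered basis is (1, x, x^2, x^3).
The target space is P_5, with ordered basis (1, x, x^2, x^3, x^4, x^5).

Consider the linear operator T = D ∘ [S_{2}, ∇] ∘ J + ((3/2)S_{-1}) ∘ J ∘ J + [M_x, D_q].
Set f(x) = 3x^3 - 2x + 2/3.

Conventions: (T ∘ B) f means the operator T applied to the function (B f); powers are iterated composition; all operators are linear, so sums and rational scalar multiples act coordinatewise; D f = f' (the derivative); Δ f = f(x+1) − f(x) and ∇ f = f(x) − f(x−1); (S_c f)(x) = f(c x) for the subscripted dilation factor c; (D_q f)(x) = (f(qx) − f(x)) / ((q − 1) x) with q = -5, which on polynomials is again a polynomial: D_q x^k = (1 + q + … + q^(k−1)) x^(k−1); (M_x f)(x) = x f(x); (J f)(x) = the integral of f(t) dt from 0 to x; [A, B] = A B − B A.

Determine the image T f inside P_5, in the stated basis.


the image equals g(x) = -(9/40)x^5 + (751/2)x^3 - (143/2)x^2 + 98x - 116/3

J f = (3/4)x^4 - x^2 + (2/3)x
∇ J f = 3x^3 - (9/2)x^2 + x + 11/12
S_{2} ∇ J f = 24x^3 - 18x^2 + 2x + 11/12
S_{2} J f = 12x^4 - 4x^2 + (4/3)x
∇ S_{2} J f = 48x^3 - 72x^2 + 40x - 20/3
[S_{2}, ∇] J f = -24x^3 + 54x^2 - 38x + 91/12
D [S_{2}, ∇] J f = -72x^2 + 108x - 38
J f = (3/4)x^4 - x^2 + (2/3)x
J J f = (3/20)x^5 - (1/3)x^3 + (1/3)x^2
S_{-1} (J ∘ J) f = -(3/20)x^5 + (1/3)x^3 + (1/3)x^2
((3/2)S_{-1}) (J ∘ J) f = -(9/40)x^5 + (1/2)x^3 + (1/2)x^2
D_q f = 63x^2 - 2
M_x D_q f = 63x^3 - 2x
M_x f = 3x^4 - 2x^2 + (2/3)x
D_q M_x f = -312x^3 + 8x + 2/3
[M_x, D_q] f = 375x^3 - 10x - 2/3
(D ∘ [S_{2}, ∇] ∘ J + ((3/2)S_{-1}) ∘ J ∘ J + [M_x, D_q]) f = -(9/40)x^5 + (751/2)x^3 - (143/2)x^2 + 98x - 116/3


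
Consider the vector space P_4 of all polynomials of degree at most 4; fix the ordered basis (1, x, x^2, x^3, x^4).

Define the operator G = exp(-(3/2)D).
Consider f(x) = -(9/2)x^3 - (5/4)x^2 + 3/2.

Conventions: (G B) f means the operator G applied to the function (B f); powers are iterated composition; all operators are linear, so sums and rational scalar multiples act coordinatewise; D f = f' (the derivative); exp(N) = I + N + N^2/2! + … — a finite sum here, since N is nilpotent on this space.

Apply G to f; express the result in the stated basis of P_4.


order-1 term: (81/4)x^2 + (15/4)x
order-2 term: -(243/8)x - 45/16
order-3 term: 243/16
the series for exp(-(3/2)D) f terminates at order 3
exp(-(3/2)D) f = -(9/2)x^3 + 19x^2 - (213/8)x + 111/8

the image equals g(x) = -(9/2)x^3 + 19x^2 - (213/8)x + 111/8


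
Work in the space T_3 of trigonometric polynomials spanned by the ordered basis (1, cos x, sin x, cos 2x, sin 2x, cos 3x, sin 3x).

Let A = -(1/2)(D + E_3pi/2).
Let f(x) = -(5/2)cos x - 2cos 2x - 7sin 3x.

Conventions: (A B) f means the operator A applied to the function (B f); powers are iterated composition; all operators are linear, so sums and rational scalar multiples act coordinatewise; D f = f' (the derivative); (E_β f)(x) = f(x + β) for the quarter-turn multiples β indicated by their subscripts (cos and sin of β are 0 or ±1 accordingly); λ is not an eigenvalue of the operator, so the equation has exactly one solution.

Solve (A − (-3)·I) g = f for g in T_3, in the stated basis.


write g with unknown coordinates in the stated basis and equate coefficients in (A − (-3)·I) g = f
solving from the highest basis element down gives g = -(5/6)cos x - (28/53)cos 2x + (8/53)sin 2x - (14/13)cos 3x - (21/13)sin 3x
check: A g = -(22/53)cos 2x - (24/53)sin 2x + (42/13)cos 3x - (28/13)sin 3x
so A g − (-3)·g = -(5/2)cos x - 2cos 2x - 7sin 3x = f ✓

the image equals g(x) = -(5/6)cos x - (28/53)cos 2x + (8/53)sin 2x - (14/13)cos 3x - (21/13)sin 3x


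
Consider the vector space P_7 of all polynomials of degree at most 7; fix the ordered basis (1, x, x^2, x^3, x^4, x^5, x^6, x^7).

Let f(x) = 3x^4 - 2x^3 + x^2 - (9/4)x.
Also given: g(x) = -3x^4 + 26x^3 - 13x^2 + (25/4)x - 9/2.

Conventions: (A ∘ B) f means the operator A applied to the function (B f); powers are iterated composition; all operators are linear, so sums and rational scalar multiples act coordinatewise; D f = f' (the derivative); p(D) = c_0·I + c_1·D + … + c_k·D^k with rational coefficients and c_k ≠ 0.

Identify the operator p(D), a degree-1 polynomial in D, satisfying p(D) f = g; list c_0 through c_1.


c_0 = -1, c_1 = 2

D^0 f = 3x^4 - 2x^3 + x^2 - (9/4)x
D^1 f = 12x^3 - 6x^2 + 2x - 9/4
matching coefficients of g against c_0 f + c_1 Df + … from the top degree down determines the c_i
solution: c_0 = -1, c_1 = 2


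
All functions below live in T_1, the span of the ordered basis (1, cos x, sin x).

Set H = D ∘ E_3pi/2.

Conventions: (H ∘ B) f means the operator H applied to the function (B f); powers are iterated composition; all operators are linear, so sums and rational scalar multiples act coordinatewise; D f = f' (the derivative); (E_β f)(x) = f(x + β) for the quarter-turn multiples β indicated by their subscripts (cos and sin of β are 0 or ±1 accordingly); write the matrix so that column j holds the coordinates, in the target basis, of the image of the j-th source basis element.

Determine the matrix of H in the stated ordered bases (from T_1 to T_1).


image of 1: 0
image of cos x: cos x
image of sin x: sin x
each image's coordinates form column j of the matrix

the matrix is [[0, 0, 0]; [0, 1, 0]; [0, 0, 1]] (rows listed top to bottom)


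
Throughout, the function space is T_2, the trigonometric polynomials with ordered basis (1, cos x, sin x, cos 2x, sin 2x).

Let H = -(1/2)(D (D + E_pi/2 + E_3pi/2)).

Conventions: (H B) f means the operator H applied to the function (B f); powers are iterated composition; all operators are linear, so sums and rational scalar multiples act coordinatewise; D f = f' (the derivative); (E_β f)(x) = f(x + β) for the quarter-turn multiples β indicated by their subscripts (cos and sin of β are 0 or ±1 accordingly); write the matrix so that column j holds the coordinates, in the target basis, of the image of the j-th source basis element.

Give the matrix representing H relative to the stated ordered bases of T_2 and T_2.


image of 1: 0
image of cos x: (1/2)cos x
image of sin x: (1/2)sin x
image of cos 2x: 2cos 2x - 2sin 2x
image of sin 2x: 2cos 2x + 2sin 2x
each image's coordinates form column j of the matrix

the matrix is [[0, 0, 0, 0, 0]; [0, 1/2, 0, 0, 0]; [0, 0, 1/2, 0, 0]; [0, 0, 0, 2, 2]; [0, 0, 0, -2, 2]] (rows listed top to bottom)


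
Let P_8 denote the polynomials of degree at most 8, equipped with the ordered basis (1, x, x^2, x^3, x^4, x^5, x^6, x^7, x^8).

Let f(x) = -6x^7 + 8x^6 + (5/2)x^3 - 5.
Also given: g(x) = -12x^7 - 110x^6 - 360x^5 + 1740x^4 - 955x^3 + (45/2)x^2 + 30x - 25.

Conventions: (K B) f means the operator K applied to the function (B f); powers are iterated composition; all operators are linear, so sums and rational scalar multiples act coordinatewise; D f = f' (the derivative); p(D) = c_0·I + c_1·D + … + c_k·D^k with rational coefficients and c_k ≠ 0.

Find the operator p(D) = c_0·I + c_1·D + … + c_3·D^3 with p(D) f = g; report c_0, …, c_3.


p(D) = 2·I + 3·D + 2·D^2 − D^3, i.e. c_0 = 2, c_1 = 3, c_2 = 2, c_3 = -1

D^0 f = -6x^7 + 8x^6 + (5/2)x^3 - 5
D^1 f = -42x^6 + 48x^5 + (15/2)x^2
D^2 f = -252x^5 + 240x^4 + 15x
D^3 f = -1260x^4 + 960x^3 + 15
matching coefficients of g against c_0 f + c_1 Df + … from the top degree down determines the c_i
solution: c_0 = 2, c_1 = 3, c_2 = 2, c_3 = -1


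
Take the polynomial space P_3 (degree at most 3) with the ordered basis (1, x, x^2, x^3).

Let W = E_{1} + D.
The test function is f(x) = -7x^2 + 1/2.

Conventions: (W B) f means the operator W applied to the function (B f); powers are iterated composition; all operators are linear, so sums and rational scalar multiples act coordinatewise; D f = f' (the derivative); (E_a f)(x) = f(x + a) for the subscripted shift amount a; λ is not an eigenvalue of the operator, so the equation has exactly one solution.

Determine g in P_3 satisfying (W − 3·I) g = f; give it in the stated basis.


the result is g(x) = (7/2)x^2 + 7x + 17/2

write g with unknown coordinates in the stated basis and equate coefficients in (W − 3·I) g = f
solving from the highest basis element down gives g = (7/2)x^2 + 7x + 17/2
check: W g = (7/2)x^2 + 21x + 26
so W g − 3·g = -7x^2 + 1/2 = f ✓


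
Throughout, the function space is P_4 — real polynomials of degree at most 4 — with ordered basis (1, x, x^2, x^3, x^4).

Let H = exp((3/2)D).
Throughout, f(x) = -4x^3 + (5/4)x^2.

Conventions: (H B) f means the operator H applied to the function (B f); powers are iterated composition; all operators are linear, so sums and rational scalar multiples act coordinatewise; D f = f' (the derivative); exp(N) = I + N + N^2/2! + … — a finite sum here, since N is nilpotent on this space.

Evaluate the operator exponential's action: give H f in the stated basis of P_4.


g(x) = -4x^3 - (67/4)x^2 - (93/4)x - 171/16

order-1 term: -18x^2 + (15/4)x
order-2 term: -27x + 45/16
order-3 term: -27/2
the series for exp((3/2)D) f terminates at order 3
exp((3/2)D) f = -4x^3 - (67/4)x^2 - (93/4)x - 171/16


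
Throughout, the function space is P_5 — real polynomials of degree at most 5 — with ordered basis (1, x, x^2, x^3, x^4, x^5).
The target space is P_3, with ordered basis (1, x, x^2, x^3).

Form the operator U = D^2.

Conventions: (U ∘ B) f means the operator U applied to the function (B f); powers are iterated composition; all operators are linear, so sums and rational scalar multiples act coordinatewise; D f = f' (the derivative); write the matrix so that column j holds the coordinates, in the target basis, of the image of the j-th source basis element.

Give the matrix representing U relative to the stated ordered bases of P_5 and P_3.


the matrix is [[0, 0, 2, 0, 0, 0]; [0, 0, 0, 6, 0, 0]; [0, 0, 0, 0, 12, 0]; [0, 0, 0, 0, 0, 20]] (rows listed top to bottom)

image of 1: 0
image of x: 0
image of x^2: 2
image of x^3: 6x
image of x^4: 12x^2
image of x^5: 20x^3
each image's coordinates form column j of the matrix


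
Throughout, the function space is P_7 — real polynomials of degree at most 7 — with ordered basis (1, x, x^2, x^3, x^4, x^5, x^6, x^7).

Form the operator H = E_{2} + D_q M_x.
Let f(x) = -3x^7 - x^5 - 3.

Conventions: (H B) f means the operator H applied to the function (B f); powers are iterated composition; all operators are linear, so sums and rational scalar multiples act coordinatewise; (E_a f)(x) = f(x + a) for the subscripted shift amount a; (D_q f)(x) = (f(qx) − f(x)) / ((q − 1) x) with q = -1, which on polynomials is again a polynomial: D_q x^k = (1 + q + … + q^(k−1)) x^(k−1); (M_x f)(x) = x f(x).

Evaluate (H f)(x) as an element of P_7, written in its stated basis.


the image equals g(x) = -3x^7 - 42x^6 - 253x^5 - 850x^4 - 1720x^3 - 2096x^2 - 1424x - 422

E_{2} f = -3x^7 - 42x^6 - 253x^5 - 850x^4 - 1720x^3 - 2096x^2 - 1424x - 419
M_x f = -3x^8 - x^6 - 3x
D_q M_x f = -3
(E_{2} + D_q M_x) f = -3x^7 - 42x^6 - 253x^5 - 850x^4 - 1720x^3 - 2096x^2 - 1424x - 422


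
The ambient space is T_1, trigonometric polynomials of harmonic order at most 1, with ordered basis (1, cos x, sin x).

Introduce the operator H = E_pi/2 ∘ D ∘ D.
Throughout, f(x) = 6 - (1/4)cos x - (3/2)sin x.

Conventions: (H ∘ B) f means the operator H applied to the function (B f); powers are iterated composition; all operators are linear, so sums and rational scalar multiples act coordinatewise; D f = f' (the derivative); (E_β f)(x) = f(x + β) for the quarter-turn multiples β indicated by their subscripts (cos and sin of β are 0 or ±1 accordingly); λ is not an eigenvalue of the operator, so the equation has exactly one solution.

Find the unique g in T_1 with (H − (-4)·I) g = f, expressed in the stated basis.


write g with unknown coordinates in the stated basis and equate coefficients in (H − (-4)·I) g = f
solving from the highest basis element down gives g = 3/2 - (5/34)cos x - (23/68)sin x
check: H g = (23/68)cos x - (5/34)sin x
so H g − (-4)·g = 6 - (1/4)cos x - (3/2)sin x = f ✓

the image equals g(x) = 3/2 - (5/34)cos x - (23/68)sin x


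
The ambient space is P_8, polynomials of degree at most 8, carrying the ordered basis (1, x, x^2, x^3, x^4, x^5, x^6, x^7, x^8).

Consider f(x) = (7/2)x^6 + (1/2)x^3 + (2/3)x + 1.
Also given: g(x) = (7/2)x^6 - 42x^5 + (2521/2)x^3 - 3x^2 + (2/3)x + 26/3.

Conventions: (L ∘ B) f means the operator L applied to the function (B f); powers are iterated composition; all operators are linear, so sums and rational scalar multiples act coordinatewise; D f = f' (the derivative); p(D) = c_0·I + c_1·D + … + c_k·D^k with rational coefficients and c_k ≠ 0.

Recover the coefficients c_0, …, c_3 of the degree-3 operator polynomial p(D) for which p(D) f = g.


D^0 f = (7/2)x^6 + (1/2)x^3 + (2/3)x + 1
D^1 f = 21x^5 + (3/2)x^2 + 2/3
D^2 f = 105x^4 + 3x
D^3 f = 420x^3 + 3
matching coefficients of g against c_0 f + c_1 Df + … from the top degree down determines the c_i
solution: c_0 = 1, c_1 = -2, c_2 = 0, c_3 = 3

p(D) = I − 2·D + 3·D^3, i.e. c_0 = 1, c_1 = -2, c_2 = 0, c_3 = 3


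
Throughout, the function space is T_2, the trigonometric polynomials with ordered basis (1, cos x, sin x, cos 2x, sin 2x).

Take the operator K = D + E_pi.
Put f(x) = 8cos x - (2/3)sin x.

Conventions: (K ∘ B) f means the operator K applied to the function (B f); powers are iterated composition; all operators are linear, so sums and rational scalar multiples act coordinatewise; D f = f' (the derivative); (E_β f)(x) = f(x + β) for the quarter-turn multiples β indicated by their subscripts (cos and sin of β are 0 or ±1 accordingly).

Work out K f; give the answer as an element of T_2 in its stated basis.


D f = -(2/3)cos x - 8sin x
E_pi f = -8cos x + (2/3)sin x
(D + E_pi) f = -(26/3)cos x - (22/3)sin x

the result is g(x) = -(26/3)cos x - (22/3)sin x


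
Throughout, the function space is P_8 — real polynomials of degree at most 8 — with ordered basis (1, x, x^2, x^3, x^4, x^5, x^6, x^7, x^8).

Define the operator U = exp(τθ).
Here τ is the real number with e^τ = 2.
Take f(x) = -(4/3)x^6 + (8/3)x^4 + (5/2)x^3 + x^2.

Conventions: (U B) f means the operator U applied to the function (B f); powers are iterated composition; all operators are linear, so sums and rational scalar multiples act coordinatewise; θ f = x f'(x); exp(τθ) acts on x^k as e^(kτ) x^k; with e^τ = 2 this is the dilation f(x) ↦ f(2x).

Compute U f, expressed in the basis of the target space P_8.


exp(τθ) x^k = e^(kτ) x^k; with e^τ = 2 this sends x^k to 2^k x^k
x^2 ↦ 4 x^2
x^3 ↦ 8 x^3
x^4 ↦ 16 x^4
x^6 ↦ 64 x^6
applying this coordinatewise to f: exp(τθ) f = -(256/3)x^6 + (128/3)x^4 + 20x^3 + 4x^2

the image equals g(x) = -(256/3)x^6 + (128/3)x^4 + 20x^3 + 4x^2


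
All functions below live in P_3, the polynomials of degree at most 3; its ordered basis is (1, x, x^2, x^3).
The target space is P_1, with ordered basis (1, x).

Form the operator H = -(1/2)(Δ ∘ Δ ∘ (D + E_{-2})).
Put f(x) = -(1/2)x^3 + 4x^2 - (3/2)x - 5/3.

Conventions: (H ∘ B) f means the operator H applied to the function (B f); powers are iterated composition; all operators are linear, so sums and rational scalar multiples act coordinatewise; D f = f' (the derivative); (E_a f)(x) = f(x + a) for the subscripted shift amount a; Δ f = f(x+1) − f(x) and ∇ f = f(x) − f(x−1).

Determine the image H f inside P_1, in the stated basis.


the result is g(x) = (3/2)x - 4

D f = -(3/2)x^2 + 8x - 3/2
E_{-2} f = -(1/2)x^3 + 7x^2 - (47/2)x + 64/3
(D + E_{-2}) f = -(1/2)x^3 + (11/2)x^2 - (31/2)x + 119/6
Δ (D + E_{-2}) f = -(3/2)x^2 + (19/2)x - 21/2
Δ Δ (D + E_{-2}) f = -3x + 8
(-(1/2)(Δ ∘ Δ ∘ (D + E_{-2}))) f = (3/2)x - 4


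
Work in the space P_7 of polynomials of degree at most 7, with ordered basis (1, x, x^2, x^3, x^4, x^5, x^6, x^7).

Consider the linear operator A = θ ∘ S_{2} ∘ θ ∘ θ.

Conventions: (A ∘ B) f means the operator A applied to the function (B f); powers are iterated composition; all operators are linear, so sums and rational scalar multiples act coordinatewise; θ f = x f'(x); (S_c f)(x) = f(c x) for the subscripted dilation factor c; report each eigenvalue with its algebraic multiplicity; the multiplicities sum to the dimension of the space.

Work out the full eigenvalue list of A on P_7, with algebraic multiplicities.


image of 1: 0
image of x: 2x
image of x^2: 32x^2
image of x^3: 216x^3
image of x^4: 1024x^4
image of x^5: 4000x^5
image of x^6: 13824x^6
image of x^7: 43904x^7
the matrix is upper triangular; its diagonal is (0, 2, 32, 216, 1024, 4000, 13824, 43904)
for a triangular matrix the eigenvalues are the diagonal entries, with algebraic multiplicity their repetition count

λ = 0 (multiplicity 1), λ = 2 (multiplicity 1), λ = 32 (multiplicity 1), λ = 216 (multiplicity 1), λ = 1024 (multiplicity 1), λ = 4000 (multiplicity 1), λ = 13824 (multiplicity 1), λ = 43904 (multiplicity 1)


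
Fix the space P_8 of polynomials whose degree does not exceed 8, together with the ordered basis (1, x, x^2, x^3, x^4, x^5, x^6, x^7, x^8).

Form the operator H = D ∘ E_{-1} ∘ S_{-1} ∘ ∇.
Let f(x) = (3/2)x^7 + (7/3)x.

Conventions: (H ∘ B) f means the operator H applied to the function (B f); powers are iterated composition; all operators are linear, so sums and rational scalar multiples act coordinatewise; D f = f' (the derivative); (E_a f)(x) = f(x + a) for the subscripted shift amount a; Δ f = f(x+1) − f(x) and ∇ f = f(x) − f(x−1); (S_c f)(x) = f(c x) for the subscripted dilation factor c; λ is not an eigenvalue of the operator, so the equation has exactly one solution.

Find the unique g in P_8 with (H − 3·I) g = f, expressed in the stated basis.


the result is g(x) = -(1/2)x^7 - 7x^5 + (35/2)x^4 - 70x^3 + (35/2)x^2 - (1120/9)x + 287/6

write g with unknown coordinates in the stated basis and equate coefficients in (H − 3·I) g = f
solving from the highest basis element down gives g = -(1/2)x^7 - 7x^5 + (35/2)x^4 - 70x^3 + (35/2)x^2 - (1120/9)x + 287/6
check: H g = -21x^5 + (105/2)x^4 - 210x^3 + (105/2)x^2 - 371x + 287/2
so H g − 3·g = (3/2)x^7 + (7/3)x = f ✓


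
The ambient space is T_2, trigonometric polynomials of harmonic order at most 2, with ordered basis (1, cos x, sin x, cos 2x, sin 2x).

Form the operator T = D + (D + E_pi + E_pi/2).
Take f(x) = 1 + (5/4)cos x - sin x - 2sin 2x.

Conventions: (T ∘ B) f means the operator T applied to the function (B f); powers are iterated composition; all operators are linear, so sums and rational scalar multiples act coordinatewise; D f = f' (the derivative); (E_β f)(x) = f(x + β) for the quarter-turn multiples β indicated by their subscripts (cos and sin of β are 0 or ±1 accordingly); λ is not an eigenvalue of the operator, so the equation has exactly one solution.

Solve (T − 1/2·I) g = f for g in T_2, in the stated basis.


write g with unknown coordinates in the stated basis and equate coefficients in (T − 1/2·I) g = f
solving from the highest basis element down gives g = 2/3 + (1/10)cos x + (7/15)sin x + (32/65)cos 2x + (4/65)sin 2x
check: T g = 4/3 + (13/10)cos x - (23/30)sin x + (16/65)cos 2x - (128/65)sin 2x
so T g − 1/2·g = 1 + (5/4)cos x - sin x - 2sin 2x = f ✓

g(x) = 2/3 + (1/10)cos x + (7/15)sin x + (32/65)cos 2x + (4/65)sin 2x


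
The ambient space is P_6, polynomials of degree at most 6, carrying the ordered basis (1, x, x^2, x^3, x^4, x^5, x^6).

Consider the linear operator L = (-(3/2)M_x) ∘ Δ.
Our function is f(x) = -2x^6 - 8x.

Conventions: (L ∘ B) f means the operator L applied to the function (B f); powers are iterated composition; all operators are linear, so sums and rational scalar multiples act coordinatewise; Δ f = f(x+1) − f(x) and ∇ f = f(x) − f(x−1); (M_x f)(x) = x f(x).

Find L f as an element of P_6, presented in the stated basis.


Δ f = -12x^5 - 30x^4 - 40x^3 - 30x^2 - 12x - 10
M_x Δ f = -12x^6 - 30x^5 - 40x^4 - 30x^3 - 12x^2 - 10x
(-(3/2)M_x) Δ f = 18x^6 + 45x^5 + 60x^4 + 45x^3 + 18x^2 + 15x

g(x) = 18x^6 + 45x^5 + 60x^4 + 45x^3 + 18x^2 + 15x


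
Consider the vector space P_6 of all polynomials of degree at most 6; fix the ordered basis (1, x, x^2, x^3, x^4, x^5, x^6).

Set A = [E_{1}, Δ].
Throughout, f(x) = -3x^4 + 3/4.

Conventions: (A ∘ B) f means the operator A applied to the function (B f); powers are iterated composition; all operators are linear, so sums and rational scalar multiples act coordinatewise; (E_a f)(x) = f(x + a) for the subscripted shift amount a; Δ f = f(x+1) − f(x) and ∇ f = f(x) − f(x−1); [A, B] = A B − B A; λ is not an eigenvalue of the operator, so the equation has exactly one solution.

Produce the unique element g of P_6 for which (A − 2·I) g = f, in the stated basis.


g(x) = (3/2)x^4 - 3/8

write g with unknown coordinates in the stated basis and equate coefficients in (A − 2·I) g = f
solving from the highest basis element down gives g = (3/2)x^4 - 3/8
check: A g = 0
so A g − 2·g = -3x^4 + 3/4 = f ✓
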